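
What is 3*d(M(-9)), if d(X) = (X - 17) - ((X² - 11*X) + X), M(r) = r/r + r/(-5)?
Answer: 447/25 ≈ 17.880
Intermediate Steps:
M(r) = 1 - r/5 (M(r) = 1 + r*(-⅕) = 1 - r/5)
d(X) = -17 - X² + 11*X (d(X) = (-17 + X) - (X² - 10*X) = (-17 + X) + (-X² + 10*X) = -17 - X² + 11*X)
3*d(M(-9)) = 3*(-17 - (1 - ⅕*(-9))² + 11*(1 - ⅕*(-9))) = 3*(-17 - (1 + 9/5)² + 11*(1 + 9/5)) = 3*(-17 - (14/5)² + 11*(14/5)) = 3*(-17 - 1*196/25 + 154/5) = 3*(-17 - 196/25 + 154/5) = 3*(149/25) = 447/25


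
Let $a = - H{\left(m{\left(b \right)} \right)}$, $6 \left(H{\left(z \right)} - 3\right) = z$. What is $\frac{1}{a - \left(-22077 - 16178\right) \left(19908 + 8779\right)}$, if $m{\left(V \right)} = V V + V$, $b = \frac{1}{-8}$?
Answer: $\frac{384}{421409733895} \approx 9.1123 \cdot 10^{-10}$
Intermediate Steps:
$b = - \frac{1}{8} \approx -0.125$
$m{\left(V \right)} = V + V^{2}$ ($m{\left(V \right)} = V^{2} + V = V + V^{2}$)
$H{\left(z \right)} = 3 + \frac{z}{6}$
$a = - \frac{1145}{384}$ ($a = - (3 + \frac{\left(- \frac{1}{8}\right) \left(1 - \frac{1}{8}\right)}{6}) = - (3 + \frac{\left(- \frac{1}{8}\right) \frac{7}{8}}{6}) = - (3 + \frac{1}{6} \left(- \frac{7}{64}\right)) = - (3 - \frac{7}{384}) = \left(-1\right) \frac{1145}{384} = - \frac{1145}{384} \approx -2.9818$)
$\frac{1}{a - \left(-22077 - 16178\right) \left(19908 + 8779\right)} = \frac{1}{- \frac{1145}{384} - \left(-22077 - 16178\right) \left(19908 + 8779\right)} = \frac{1}{- \frac{1145}{384} - \left(-38255\right) 28687} = \frac{1}{- \frac{1145}{384} - -1097421185} = \frac{1}{- \frac{1145}{384} + 1097421185} = \frac{1}{\frac{421409733895}{384}} = \frac{384}{421409733895}$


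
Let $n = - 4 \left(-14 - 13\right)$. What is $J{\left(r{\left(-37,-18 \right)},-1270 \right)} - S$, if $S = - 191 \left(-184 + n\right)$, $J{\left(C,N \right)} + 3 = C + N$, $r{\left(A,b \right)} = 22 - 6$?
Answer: $-15773$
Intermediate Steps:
$r{\left(A,b \right)} = 16$ ($r{\left(A,b \right)} = 22 - 6 = 16$)
$J{\left(C,N \right)} = -3 + C + N$ ($J{\left(C,N \right)} = -3 + \left(C + N\right) = -3 + C + N$)
$n = 108$ ($n = \left(-4\right) \left(-27\right) = 108$)
$S = 14516$ ($S = - 191 \left(-184 + 108\right) = \left(-191\right) \left(-76\right) = 14516$)
$J{\left(r{\left(-37,-18 \right)},-1270 \right)} - S = \left(-3 + 16 - 1270\right) - 14516 = -1257 - 14516 = -15773$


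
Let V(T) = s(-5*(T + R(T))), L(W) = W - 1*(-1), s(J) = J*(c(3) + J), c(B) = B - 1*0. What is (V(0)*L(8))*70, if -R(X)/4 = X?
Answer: 0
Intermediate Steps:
c(B) = B (c(B) = B + 0 = B)
R(X) = -4*X
s(J) = J*(3 + J)
L(W) = 1 + W (L(W) = W + 1 = 1 + W)
V(T) = 15*T*(3 + 15*T) (V(T) = (-5*(T - 4*T))*(3 - 5*(T - 4*T)) = (-(-15)*T)*(3 - (-15)*T) = (15*T)*(3 + 15*T) = 15*T*(3 + 15*T))
(V(0)*L(8))*70 = ((45*0*(1 + 5*0))*(1 + 8))*70 = ((45*0*(1 + 0))*9)*70 = ((45*0*1)*9)*70 = (0*9)*70 = 0*70 = 0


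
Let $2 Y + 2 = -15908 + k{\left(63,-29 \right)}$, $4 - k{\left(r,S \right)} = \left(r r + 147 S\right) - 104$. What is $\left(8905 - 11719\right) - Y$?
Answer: $4940$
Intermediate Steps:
$k{\left(r,S \right)} = 108 - r^{2} - 147 S$ ($k{\left(r,S \right)} = 4 - \left(\left(r r + 147 S\right) - 104\right) = 4 - \left(\left(r^{2} + 147 S\right) - 104\right) = 4 - \left(-104 + r^{2} + 147 S\right) = 108 - r^{2} - 147 S$)
$Y = -7754$ ($Y = -1 + \frac{-15908 - -402}{2} = -1 + \frac{-15908 + \left(108 - 3969 + 4263\right)}{2} = -1 + \frac{-15908 + 402}{2} = -1 + \frac{1}{2} \left(-15506\right) = -1 - 7753 = -7754$)
$\left(8905 - 11719\right) - Y = \left(8905 - 11719\right) - -7754 = -2814 + 7754 = 4940$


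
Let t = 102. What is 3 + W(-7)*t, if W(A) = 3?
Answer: 309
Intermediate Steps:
3 + W(-7)*t = 3 + 3*102 = 3 + 306 = 309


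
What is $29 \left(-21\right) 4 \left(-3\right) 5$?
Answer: $36540$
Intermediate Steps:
$29 \left(-21\right) 4 \left(-3\right) 5 = - 609 \left(\left(-12\right) 5\right) = \left(-609\right) \left(-60\right) = 36540$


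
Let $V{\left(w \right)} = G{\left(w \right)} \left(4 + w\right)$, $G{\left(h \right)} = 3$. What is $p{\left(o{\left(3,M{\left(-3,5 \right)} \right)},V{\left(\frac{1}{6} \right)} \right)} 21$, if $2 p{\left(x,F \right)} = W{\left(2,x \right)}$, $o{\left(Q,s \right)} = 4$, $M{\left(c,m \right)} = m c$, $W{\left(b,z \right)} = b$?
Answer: $21$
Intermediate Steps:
$M{\left(c,m \right)} = c m$
$V{\left(w \right)} = 12 + 3 w$ ($V{\left(w \right)} = 3 \left(4 + w\right) = 12 + 3 w$)
$p{\left(x,F \right)} = 1$ ($p{\left(x,F \right)} = \frac{1}{2} \cdot 2 = 1$)
$p{\left(o{\left(3,M{\left(-3,5 \right)} \right)},V{\left(\frac{1}{6} \right)} \right)} 21 = 1 \cdot 21 = 21$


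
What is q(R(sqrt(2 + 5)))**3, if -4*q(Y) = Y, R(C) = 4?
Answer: -1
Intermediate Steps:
q(Y) = -Y/4
q(R(sqrt(2 + 5)))**3 = (-1/4*4)**3 = (-1)**3 = -1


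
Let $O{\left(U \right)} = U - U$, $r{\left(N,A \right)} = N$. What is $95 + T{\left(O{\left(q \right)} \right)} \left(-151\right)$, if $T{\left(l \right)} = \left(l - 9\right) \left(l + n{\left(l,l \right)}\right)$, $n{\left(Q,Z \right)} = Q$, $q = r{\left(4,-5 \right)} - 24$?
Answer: $95$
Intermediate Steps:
$q = -20$ ($q = 4 - 24 = -20$)
$O{\left(U \right)} = 0$
$T{\left(l \right)} = 2 l \left(-9 + l\right)$ ($T{\left(l \right)} = \left(l - 9\right) \left(l + l\right) = \left(-9 + l\right) 2 l = 2 l \left(-9 + l\right)$)
$95 + T{\left(O{\left(q \right)} \right)} \left(-151\right) = 95 + 2 \cdot 0 \left(-9 + 0\right) \left(-151\right) = 95 + 2 \cdot 0 \left(-9\right) \left(-151\right) = 95 + 0 \left(-151\right) = 95 + 0 = 95$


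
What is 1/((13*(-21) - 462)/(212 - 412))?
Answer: 40/147 ≈ 0.27211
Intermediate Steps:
1/((13*(-21) - 462)/(212 - 412)) = 1/((-273 - 462)/(-200)) = 1/(-735*(-1/200)) = 1/(147/40) = 40/147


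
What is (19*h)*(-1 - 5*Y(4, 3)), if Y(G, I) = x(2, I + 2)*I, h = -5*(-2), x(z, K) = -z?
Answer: 5510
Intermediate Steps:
h = 10
Y(G, I) = -2*I (Y(G, I) = (-1*2)*I = -2*I)
(19*h)*(-1 - 5*Y(4, 3)) = (19*10)*(-1 - (-10)*3) = 190*(-1 - 5*(-6)) = 190*(-1 + 30) = 190*29 = 5510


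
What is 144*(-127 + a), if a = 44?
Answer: -11952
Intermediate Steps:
144*(-127 + a) = 144*(-127 + 44) = 144*(-83) = -11952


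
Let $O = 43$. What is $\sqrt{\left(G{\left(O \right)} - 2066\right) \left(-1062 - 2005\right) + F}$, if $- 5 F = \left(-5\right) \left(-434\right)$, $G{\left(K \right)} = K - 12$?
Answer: $\sqrt{6240911} \approx 2498.2$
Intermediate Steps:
$G{\left(K \right)} = -12 + K$ ($G{\left(K \right)} = K - 12 = -12 + K$)
$F = -434$ ($F = - \frac{\left(-5\right) \left(-434\right)}{5} = \left(- \frac{1}{5}\right) 2170 = -434$)
$\sqrt{\left(G{\left(O \right)} - 2066\right) \left(-1062 - 2005\right) + F} = \sqrt{\left(\left(-12 + 43\right) - 2066\right) \left(-1062 - 2005\right) - 434} = \sqrt{\left(31 - 2066\right) \left(-3067\right) - 434} = \sqrt{\left(-2035\right) \left(-3067\right) - 434} = \sqrt{6241345 - 434} = \sqrt{6240911}$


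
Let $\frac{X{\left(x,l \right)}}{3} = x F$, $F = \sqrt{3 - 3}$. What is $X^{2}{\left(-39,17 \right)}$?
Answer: $0$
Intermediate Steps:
$F = 0$ ($F = \sqrt{0} = 0$)
$X{\left(x,l \right)} = 0$ ($X{\left(x,l \right)} = 3 x 0 = 3 \cdot 0 = 0$)
$X^{2}{\left(-39,17 \right)} = 0^{2} = 0$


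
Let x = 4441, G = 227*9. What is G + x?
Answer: 6484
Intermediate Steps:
G = 2043
G + x = 2043 + 4441 = 6484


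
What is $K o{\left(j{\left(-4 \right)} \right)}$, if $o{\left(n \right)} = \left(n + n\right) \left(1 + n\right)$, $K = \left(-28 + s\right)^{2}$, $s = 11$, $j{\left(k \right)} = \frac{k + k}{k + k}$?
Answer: $1156$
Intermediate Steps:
$j{\left(k \right)} = 1$ ($j{\left(k \right)} = \frac{2 k}{2 k} = 2 k \frac{1}{2 k} = 1$)
$K = 289$ ($K = \left(-28 + 11\right)^{2} = \left(-17\right)^{2} = 289$)
$o{\left(n \right)} = 2 n \left(1 + n\right)$
$K o{\left(j{\left(-4 \right)} \right)} = 289 \cdot 2 \cdot 1 \left(1 + 1\right) = 289 \cdot 2 \cdot 1 \cdot 2 = 289 \cdot 4 = 1156$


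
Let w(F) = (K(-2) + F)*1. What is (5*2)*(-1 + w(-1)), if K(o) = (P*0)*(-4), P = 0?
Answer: -20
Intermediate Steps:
K(o) = 0 (K(o) = (0*0)*(-4) = 0*(-4) = 0)
w(F) = F (w(F) = (0 + F)*1 = F*1 = F)
(5*2)*(-1 + w(-1)) = (5*2)*(-1 - 1) = 10*(-2) = -20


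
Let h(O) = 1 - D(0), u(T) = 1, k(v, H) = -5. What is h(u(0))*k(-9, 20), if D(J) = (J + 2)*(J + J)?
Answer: -5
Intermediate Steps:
D(J) = 2*J*(2 + J) (D(J) = (2 + J)*(2*J) = 2*J*(2 + J))
h(O) = 1 (h(O) = 1 - 2*0*(2 + 0) = 1 - 2*0*2 = 1 - 1*0 = 1 + 0 = 1)
h(u(0))*k(-9, 20) = 1*(-5) = -5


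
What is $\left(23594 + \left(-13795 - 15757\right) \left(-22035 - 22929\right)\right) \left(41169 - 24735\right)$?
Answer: $21837494631348$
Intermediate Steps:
$\left(23594 + \left(-13795 - 15757\right) \left(-22035 - 22929\right)\right) \left(41169 - 24735\right) = \left(23594 - -1328776128\right) 16434 = \left(23594 + 1328776128\right) 16434 = 1328799722 \cdot 16434 = 21837494631348$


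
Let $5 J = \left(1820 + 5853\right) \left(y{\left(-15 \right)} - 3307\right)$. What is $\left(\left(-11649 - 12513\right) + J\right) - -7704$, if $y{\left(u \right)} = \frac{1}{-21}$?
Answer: $- \frac{534602594}{105} \approx -5.0915 \cdot 10^{6}$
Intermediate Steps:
$y{\left(u \right)} = - \frac{1}{21}$
$J = - \frac{532874504}{105}$ ($J = \frac{\left(1820 + 5853\right) \left(- \frac{1}{21} - 3307\right)}{5} = \frac{7673 \left(- \frac{69448}{21}\right)}{5} = \frac{1}{5} \left(- \frac{532874504}{21}\right) = - \frac{532874504}{105} \approx -5.075 \cdot 10^{6}$)
$\left(\left(-11649 - 12513\right) + J\right) - -7704 = \left(\left(-11649 - 12513\right) - \frac{532874504}{105}\right) - -7704 = \left(-24162 - \frac{532874504}{105}\right) + 7704 = - \frac{535411514}{105} + 7704 = - \frac{534602594}{105}$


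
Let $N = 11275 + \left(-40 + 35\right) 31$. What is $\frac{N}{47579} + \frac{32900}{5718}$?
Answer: $\frac{814466630}{136028361} \approx 5.9875$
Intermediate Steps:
$N = 11120$ ($N = 11275 - 155 = 11120$)
$\frac{N}{47579} + \frac{32900}{5718} = \frac{11120}{47579} + \frac{32900}{5718} = 11120 \cdot \frac{1}{47579} + 32900 \cdot \frac{1}{5718} = \frac{11120}{47579} + \frac{16450}{2859} = \frac{814466630}{136028361}$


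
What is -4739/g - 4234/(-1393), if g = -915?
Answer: 10475537/1274595 ≈ 8.2187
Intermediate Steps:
-4739/g - 4234/(-1393) = -4739/(-915) - 4234/(-1393) = -4739*(-1/915) - 4234*(-1/1393) = 4739/915 + 4234/1393 = 10475537/1274595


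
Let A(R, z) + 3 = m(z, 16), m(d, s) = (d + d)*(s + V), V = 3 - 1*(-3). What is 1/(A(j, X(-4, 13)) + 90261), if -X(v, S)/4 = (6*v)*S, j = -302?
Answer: 1/145170 ≈ 6.8885e-6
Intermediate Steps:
V = 6 (V = 3 + 3 = 6)
X(v, S) = -24*S*v (X(v, S) = -4*6*v*S = -24*S*v)
m(d, s) = 2*d*(6 + s) (m(d, s) = (d + d)*(s + 6) = (2*d)*(6 + s) = 2*d*(6 + s))
A(R, z) = -3 + 44*z (A(R, z) = -3 + 2*z*(6 + 16) = -3 + 2*z*22 = -3 + 44*z)
1/(A(j, X(-4, 13)) + 90261) = 1/((-3 + 44*(-24*13*(-4))) + 90261) = 1/((-3 + 44*1248) + 90261) = 1/((-3 + 54912) + 90261) = 1/(54909 + 90261) = 1/145170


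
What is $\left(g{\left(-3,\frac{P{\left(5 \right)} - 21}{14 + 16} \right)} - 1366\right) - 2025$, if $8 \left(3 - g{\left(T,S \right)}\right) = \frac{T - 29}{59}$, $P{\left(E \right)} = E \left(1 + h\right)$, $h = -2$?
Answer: $- \frac{199888}{59} \approx -3387.9$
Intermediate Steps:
$P{\left(E \right)} = - E$ ($P{\left(E \right)} = E \left(1 - 2\right) = E \left(-1\right) = - E$)
$g{\left(T,S \right)} = \frac{1445}{472} - \frac{T}{472}$ ($g{\left(T,S \right)} = 3 - \frac{\left(T - 29\right) \frac{1}{59}}{8} = 3 - \frac{\left(-29 + T\right) \frac{1}{59}}{8} = 3 - \frac{- \frac{29}{59} + \frac{T}{59}}{8} = 3 - \left(- \frac{29}{472} + \frac{T}{472}\right) = \frac{1445}{472} - \frac{T}{472}$)
$\left(g{\left(-3,\frac{P{\left(5 \right)} - 21}{14 + 16} \right)} - 1366\right) - 2025 = \left(\left(\frac{1445}{472} - - \frac{3}{472}\right) - 1366\right) - 2025 = \left(\left(\frac{1445}{472} + \frac{3}{472}\right) - 1366\right) - 2025 = \left(\frac{181}{59} - 1366\right) - 2025 = - \frac{80413}{59} - 2025 = - \frac{199888}{59}$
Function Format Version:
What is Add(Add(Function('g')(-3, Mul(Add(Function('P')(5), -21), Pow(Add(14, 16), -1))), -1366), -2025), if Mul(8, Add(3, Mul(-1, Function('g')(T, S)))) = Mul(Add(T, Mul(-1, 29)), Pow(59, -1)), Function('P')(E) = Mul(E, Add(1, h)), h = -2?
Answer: Rational(-199888, 59) ≈ -3387.9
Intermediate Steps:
Function('P')(E) = Mul(-1, E) (Function('P')(E) = Mul(E, Add(1, -2)) = Mul(E, -1) = Mul(-1, E))
Function('g')(T, S) = Add(Rational(1445, 472), Mul(Rational(-1, 472), T)) (Function('g')(T, S) = Add(3, Mul(Rational(-1, 8), Mul(Add(T, Mul(-1, 29)), Pow(59, -1)))) = Add(3, Mul(Rational(-1, 8), Mul(Add(T, -29), Rational(1, 59)))) = Add(3, Mul(Rational(-1, 8), Mul(Add(-29, T), Rational(1, 59)))) = Add(3, Mul(Rational(-1, 8), Add(Rational(-29, 59), Mul(Rational(1, 59), T)))) = Add(3, Add(Rational(29, 472), Mul(Rational(-1, 472), T))) = Add(Rational(1445, 472), Mul(Rational(-1, 472), T)))
Add(Add(Function('g')(-3, Mul(Add(Function('P')(5), -21), Pow(Add(14, 16), -1))), -1366), -2025) = Add(Add(Add(Rational(1445, 472), Mul(Rational(-1, 472), -3)), -1366), -2025) = Add(Add(Add(Rational(1445, 472), Rational(3, 472)), -1366), -2025) = Add(Add(Rational(181, 59), -1366), -2025) = Add(Rational(-80413, 59), -2025) = Rational(-199888, 59)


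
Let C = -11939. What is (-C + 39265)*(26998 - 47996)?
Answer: -1075181592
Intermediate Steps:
(-C + 39265)*(26998 - 47996) = (-1*(-11939) + 39265)*(26998 - 47996) = (11939 + 39265)*(-20998) = 51204*(-20998) = -1075181592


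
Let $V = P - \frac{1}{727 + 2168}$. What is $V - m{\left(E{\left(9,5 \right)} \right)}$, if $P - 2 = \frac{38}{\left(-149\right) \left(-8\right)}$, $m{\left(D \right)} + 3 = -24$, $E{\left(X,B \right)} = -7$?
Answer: $\frac{50091589}{1725420} \approx 29.032$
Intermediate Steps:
$m{\left(D \right)} = -27$ ($m{\left(D \right)} = -3 - 24 = -27$)
$P = \frac{1211}{596}$ ($P = 2 + \frac{38}{\left(-149\right) \left(-8\right)} = 2 + \frac{38}{1192} = 2 + 38 \cdot \frac{1}{1192} = 2 + \frac{19}{596} = \frac{1211}{596} \approx 2.0319$)
$V = \frac{3505249}{1725420}$ ($V = \frac{1211}{596} - \frac{1}{727 + 2168} = \frac{1211}{596} - \frac{1}{2895} = \frac{3505249}{1725420} \approx 2.0315$)
$V - m{\left(E{\left(9,5 \right)} \right)} = \frac{3505249}{1725420} - -27 = \frac{3505249}{1725420} + 27 = \frac{50091589}{1725420}$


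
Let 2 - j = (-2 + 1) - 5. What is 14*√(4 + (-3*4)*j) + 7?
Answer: 7 + 28*I*√23 ≈ 7.0 + 134.28*I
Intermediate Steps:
j = 8 (j = 2 - ((-2 + 1) - 5) = 2 - (-1 - 5) = 2 - 1*(-6) = 2 + 6 = 8)
14*√(4 + (-3*4)*j) + 7 = 14*√(4 - 3*4*8) + 7 = 14*√(4 - 12*8) + 7 = 14*√(4 - 96) + 7 = 14*√(-92) + 7 = 14*(2*I*√23) + 7 = 28*I*√23 + 7 = 7 + 28*I*√23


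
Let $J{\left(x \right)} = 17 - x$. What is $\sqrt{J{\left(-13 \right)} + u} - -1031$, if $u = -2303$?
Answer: $1031 + i \sqrt{2273} \approx 1031.0 + 47.676 i$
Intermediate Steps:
$\sqrt{J{\left(-13 \right)} + u} - -1031 = \sqrt{\left(17 - -13\right) - 2303} - -1031 = \sqrt{\left(17 + 13\right) - 2303} + 1031 = \sqrt{30 - 2303} + 1031 = \sqrt{-2273} + 1031 = i \sqrt{2273} + 1031 = 1031 + i \sqrt{2273}$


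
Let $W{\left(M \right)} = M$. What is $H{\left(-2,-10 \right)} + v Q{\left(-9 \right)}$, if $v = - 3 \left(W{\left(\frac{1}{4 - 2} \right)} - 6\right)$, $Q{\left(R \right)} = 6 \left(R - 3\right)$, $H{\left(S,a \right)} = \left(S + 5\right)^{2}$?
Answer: $-1179$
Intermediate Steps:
$H{\left(S,a \right)} = \left(5 + S\right)^{2}$
$Q{\left(R \right)} = -18 + 6 R$ ($Q{\left(R \right)} = 6 \left(-3 + R\right) = -18 + 6 R$)
$v = \frac{33}{2}$ ($v = - 3 \left(\frac{1}{4 - 2} - 6\right) = - 3 \left(\frac{1}{2} - 6\right) = \left(-3\right) \left(- \frac{11}{2}\right) = \frac{33}{2} \approx 16.5$)
$H{\left(-2,-10 \right)} + v Q{\left(-9 \right)} = \left(5 - 2\right)^{2} + \frac{33 \left(-18 + 6 \left(-9\right)\right)}{2} = 3^{2} + \frac{33 \left(-18 - 54\right)}{2} = 9 + \frac{33}{2} \left(-72\right) = 9 - 1188 = -1179$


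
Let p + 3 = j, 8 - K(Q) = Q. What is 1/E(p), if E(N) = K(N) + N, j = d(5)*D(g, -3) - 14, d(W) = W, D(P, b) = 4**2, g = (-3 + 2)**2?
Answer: 1/8 ≈ 0.12500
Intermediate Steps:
g = 1 (g = (-1)**2 = 1)
D(P, b) = 16
K(Q) = 8 - Q
j = 66 (j = 5*16 - 14 = 80 - 14 = 66)
p = 63 (p = -3 + 66 = 63)
E(N) = 8 (E(N) = (8 - N) + N = 8)
1/E(p) = 1/8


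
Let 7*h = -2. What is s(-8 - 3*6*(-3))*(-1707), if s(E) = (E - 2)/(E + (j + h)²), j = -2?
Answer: -1840146/1255 ≈ -1466.3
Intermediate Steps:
h = -2/7 (h = (⅐)*(-2) = -2/7 ≈ -0.28571)
s(E) = (-2 + E)/(256/49 + E) (s(E) = (E - 2)/(E + (-2 - 2/7)²) = (-2 + E)/(E + (-16/7)²) = (-2 + E)/(E + 256/49) = (-2 + E)/(256/49 + E))
s(-8 - 3*6*(-3))*(-1707) = (49*(-2 + (-8 - 3*6*(-3)))/(256 + 49*(-8 - 3*6*(-3))))*(-1707) = (49*(-2 + (-8 - 18*(-3)))/(256 + 49*(-8 - 18*(-3))))*(-1707) = (49*(-2 + (-8 + 54))/(256 + 49*(-8 + 54)))*(-1707) = (49*(-2 + 46)/(256 + 49*46))*(-1707) = (49*44/(256 + 2254))*(-1707) = (49*44/2510)*(-1707) = (49*(1/2510)*44)*(-1707) = (1078/1255)*(-1707) = -1840146/1255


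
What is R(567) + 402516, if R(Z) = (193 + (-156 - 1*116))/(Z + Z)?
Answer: 456453065/1134 ≈ 4.0252e+5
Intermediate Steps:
R(Z) = -79/(2*Z) (R(Z) = (193 + (-156 - 116))/((2*Z)) = (193 - 272)*(1/(2*Z)) = -79/(2*Z))
R(567) + 402516 = -79/2/567 + 402516 = -79/2*1/567 + 402516 = -79/1134 + 402516 = 456453065/1134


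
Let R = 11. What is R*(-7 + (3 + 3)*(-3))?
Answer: -275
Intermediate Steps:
R*(-7 + (3 + 3)*(-3)) = 11*(-7 + (3 + 3)*(-3)) = 11*(-7 + 6*(-3)) = 11*(-7 - 18) = 11*(-25) = -275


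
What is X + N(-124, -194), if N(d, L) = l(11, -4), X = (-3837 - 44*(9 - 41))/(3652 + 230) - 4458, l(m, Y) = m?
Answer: -17265683/3882 ≈ -4447.6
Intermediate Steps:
X = -17308385/3882 (X = (-3837 - 44*(-32))/3882 - 4458 = (-3837 + 1408)*(1/3882) - 4458 = -2429*1/3882 - 4458 = -2429/3882 - 4458 = -17308385/3882 ≈ -4458.6)
N(d, L) = 11
X + N(-124, -194) = -17308385/3882 + 11 = -17265683/3882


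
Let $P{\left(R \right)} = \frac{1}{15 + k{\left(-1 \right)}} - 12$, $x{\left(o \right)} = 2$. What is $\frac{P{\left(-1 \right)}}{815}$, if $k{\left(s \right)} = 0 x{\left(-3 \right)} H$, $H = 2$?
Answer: $- \frac{179}{12225} \approx -0.014642$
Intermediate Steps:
$k{\left(s \right)} = 0$ ($k{\left(s \right)} = 0 \cdot 2 \cdot 2 = 0 \cdot 2 = 0$)
$P{\left(R \right)} = - \frac{179}{15}$ ($P{\left(R \right)} = \frac{1}{15 + 0} - 12 = \frac{1}{15} - 12 = - \frac{179}{15}$)
$\frac{P{\left(-1 \right)}}{815} = - \frac{179}{15 \cdot 815} = \left(- \frac{179}{15}\right) \frac{1}{815} = - \frac{179}{12225}$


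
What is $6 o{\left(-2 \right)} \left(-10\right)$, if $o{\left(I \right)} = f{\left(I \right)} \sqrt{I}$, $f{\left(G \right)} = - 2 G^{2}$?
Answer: $480 i \sqrt{2} \approx 678.82 i$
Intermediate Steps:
$o{\left(I \right)} = - 2 I^{\frac{5}{2}}$ ($o{\left(I \right)} = - 2 I^{2} \sqrt{I} = - 2 I^{\frac{5}{2}}$)
$6 o{\left(-2 \right)} \left(-10\right) = 6 \left(- 2 \left(-2\right)^{\frac{5}{2}}\right) \left(-10\right) = 6 \left(- 2 \cdot 4 i \sqrt{2}\right) \left(-10\right) = 6 \left(- 8 i \sqrt{2}\right) \left(-10\right) = - 48 i \sqrt{2} \left(-10\right) = 480 i \sqrt{2}$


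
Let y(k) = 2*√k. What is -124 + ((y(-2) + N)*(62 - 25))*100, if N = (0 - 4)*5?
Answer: -74124 + 7400*I*√2 ≈ -74124.0 + 10465.0*I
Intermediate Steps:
N = -20 (N = -4*5 = -20)
-124 + ((y(-2) + N)*(62 - 25))*100 = -124 + ((2*√(-2) - 20)*(62 - 25))*100 = -124 + ((2*(I*√2) - 20)*37)*100 = -124 + ((2*I*√2 - 20)*37)*100 = -124 + ((-20 + 2*I*√2)*37)*100 = -124 + (-740 + 74*I*√2)*100 = -124 + (-74000 + 7400*I*√2) = -74124 + 7400*I*√2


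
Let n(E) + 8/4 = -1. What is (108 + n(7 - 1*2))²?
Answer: 11025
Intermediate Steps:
n(E) = -3 (n(E) = -2 - 1 = -3)
(108 + n(7 - 1*2))² = (108 - 3)² = 105² = 11025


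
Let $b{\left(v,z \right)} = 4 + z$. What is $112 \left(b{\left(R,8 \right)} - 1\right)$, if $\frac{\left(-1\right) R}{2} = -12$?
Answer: $1232$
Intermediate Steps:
$R = 24$ ($R = \left(-2\right) \left(-12\right) = 24$)
$112 \left(b{\left(R,8 \right)} - 1\right) = 112 \left(\left(4 + 8\right) - 1\right) = 112 \left(12 - 1\right) = 112 \cdot 11 = 1232$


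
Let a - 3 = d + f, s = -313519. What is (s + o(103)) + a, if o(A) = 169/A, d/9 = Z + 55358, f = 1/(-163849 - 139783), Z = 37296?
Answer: 16274152649225/31274096 ≈ 5.2037e+5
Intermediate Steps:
f = -1/303632 (f = 1/(-303632) = -1/303632 ≈ -3.2935e-6)
d = 833886 (d = 9*(37296 + 55358) = 9*92654 = 833886)
a = 253195384847/303632 (a = 3 + (833886 - 1/303632) = 3 + 253194473951/303632 = 253195384847/303632 ≈ 8.3389e+5)
(s + o(103)) + a = (-313519 + 169/103) + 253195384847/303632 = -32292288/103 + 253195384847/303632 = 16274152649225/31274096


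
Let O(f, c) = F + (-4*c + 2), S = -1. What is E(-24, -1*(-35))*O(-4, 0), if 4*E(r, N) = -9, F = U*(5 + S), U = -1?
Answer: 9/2 ≈ 4.5000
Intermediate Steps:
F = -4 (F = -(5 - 1) = -1*4 = -4)
E(r, N) = -9/4 (E(r, N) = (¼)*(-9) = -9/4)
O(f, c) = -2 - 4*c (O(f, c) = -4 + (-4*c + 2) = -4 + (2 - 4*c) = -2 - 4*c)
E(-24, -1*(-35))*O(-4, 0) = -9*(-2 - 4*0)/4 = -9*(-2 + 0)/4 = -9/4*(-2) = 9/2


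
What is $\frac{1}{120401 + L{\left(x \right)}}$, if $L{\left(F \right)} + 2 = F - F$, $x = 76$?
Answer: $\frac{1}{120399} \approx 8.3057 \cdot 10^{-6}$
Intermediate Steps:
$L{\left(F \right)} = -2$ ($L{\left(F \right)} = -2 + \left(F - F\right) = -2 + 0 = -2$)
$\frac{1}{120401 + L{\left(x \right)}} = \frac{1}{120401 - 2} = \frac{1}{120399}$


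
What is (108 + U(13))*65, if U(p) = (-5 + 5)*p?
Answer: 7020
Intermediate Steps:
U(p) = 0 (U(p) = 0*p = 0)
(108 + U(13))*65 = (108 + 0)*65 = 108*65 = 7020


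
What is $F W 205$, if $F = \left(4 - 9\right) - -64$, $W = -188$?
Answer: $-2273860$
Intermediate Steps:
$F = 59$ ($F = -5 + 64 = 59$)
$F W 205 = 59 \left(-188\right) 205 = \left(-11092\right) 205 = -2273860$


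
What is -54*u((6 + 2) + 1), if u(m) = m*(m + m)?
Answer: -8748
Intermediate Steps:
u(m) = 2*m**2 (u(m) = m*(2*m) = 2*m**2)
-54*u((6 + 2) + 1) = -108*((6 + 2) + 1)**2 = -108*(8 + 1)**2 = -108*9**2 = -108*81 = -54*162 = -8748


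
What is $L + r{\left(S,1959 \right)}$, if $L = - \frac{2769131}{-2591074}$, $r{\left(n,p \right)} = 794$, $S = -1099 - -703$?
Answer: $\frac{2060081887}{2591074} \approx 795.07$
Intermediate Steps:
$S = -396$ ($S = -1099 + 703 = -396$)
$L = \frac{2769131}{2591074}$ ($L = \left(-2769131\right) \left(- \frac{1}{2591074}\right) = \frac{2769131}{2591074} \approx 1.0687$)
$L + r{\left(S,1959 \right)} = \frac{2769131}{2591074} + 794 = \frac{2060081887}{2591074}$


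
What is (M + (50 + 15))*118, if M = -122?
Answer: -6726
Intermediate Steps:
(M + (50 + 15))*118 = (-122 + (50 + 15))*118 = (-122 + 65)*118 = -57*118 = -6726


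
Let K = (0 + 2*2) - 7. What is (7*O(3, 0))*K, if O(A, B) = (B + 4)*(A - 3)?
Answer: 0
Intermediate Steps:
K = -3 (K = (0 + 4) - 7 = 4 - 7 = -3)
O(A, B) = (-3 + A)*(4 + B) (O(A, B) = (4 + B)*(-3 + A) = (-3 + A)*(4 + B))
(7*O(3, 0))*K = (7*(-12 - 3*0 + 4*3 + 3*0))*(-3) = (7*(-12 + 0 + 12 + 0))*(-3) = (7*0)*(-3) = 0*(-3) = 0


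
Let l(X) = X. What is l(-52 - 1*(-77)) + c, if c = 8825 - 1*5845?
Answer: 3005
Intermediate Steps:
c = 2980 (c = 8825 - 5845 = 2980)
l(-52 - 1*(-77)) + c = (-52 - 1*(-77)) + 2980 = (-52 + 77) + 2980 = 25 + 2980 = 3005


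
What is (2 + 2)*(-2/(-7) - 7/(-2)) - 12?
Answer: 22/7 ≈ 3.1429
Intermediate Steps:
(2 + 2)*(-2/(-7) - 7/(-2)) - 12 = 4*(-2*(-⅐) - 7*(-½)) - 12 = 4*(2/7 + 7/2) - 12 = 4*(53/14) - 12 = 106/7 - 12 = 22/7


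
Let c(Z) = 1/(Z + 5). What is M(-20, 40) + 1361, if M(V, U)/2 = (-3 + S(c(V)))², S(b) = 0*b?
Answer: 1379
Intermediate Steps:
c(Z) = 1/(5 + Z)
S(b) = 0
M(V, U) = 18 (M(V, U) = 2*(-3 + 0)² = 2*(-3)² = 2*9 = 18)
M(-20, 40) + 1361 = 18 + 1361 = 1379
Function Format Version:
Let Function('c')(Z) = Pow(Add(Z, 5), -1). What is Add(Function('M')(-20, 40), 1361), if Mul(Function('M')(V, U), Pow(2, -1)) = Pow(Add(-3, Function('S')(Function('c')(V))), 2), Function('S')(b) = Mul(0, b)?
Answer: 1379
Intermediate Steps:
Function('c')(Z) = Pow(Add(5, Z), -1)
Function('S')(b) = 0
Function('M')(V, U) = 18 (Function('M')(V, U) = Mul(2, Pow(Add(-3, 0), 2)) = Mul(2, Pow(-3, 2)) = Mul(2, 9) = 18)
Add(Function('M')(-20, 40), 1361) = Add(18, 1361) = 1379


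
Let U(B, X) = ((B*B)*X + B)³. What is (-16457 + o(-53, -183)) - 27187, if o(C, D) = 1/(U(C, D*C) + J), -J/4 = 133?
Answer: -882588182531038888012850159/20222440255958181835140 ≈ -43644.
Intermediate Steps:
J = -532 (J = -4*133 = -532)
U(B, X) = (B + X*B²)³ (U(B, X) = (B²*X + B)³ = (X*B² + B)³ = (B + X*B²)³)
o(C, D) = 1/(-532 + C³*(1 + D*C²)³) (o(C, D) = 1/(C³*(1 + C*(D*C))³ - 532) = 1/(C³*(1 + C*(C*D))³ - 532) = 1/(C³*(1 + D*C²)³ - 532) = 1/(-532 + C³*(1 + D*C²)³))
(-16457 + o(-53, -183)) - 27187 = (-16457 + 1/(-532 + (-53)³*(1 - 183*(-53)²)³)) - 27187 = (-16457 + 1/(-532 - 148877*(1 - 183*2809)³)) - 27187 = (-16457 + 1/(-532 - 148877*(1 - 514047)³)) - 27187 = (-16457 + 1/(-532 - 148877*(-514046)³)) - 27187 = (-16457 + 1/(-532 - 148877*(-135833206310969336))) - 27187 = (-16457 + 1/(-532 + 20222440255958181835672)) - 27187 = (-16457 + 1/20222440255958181835140) - 27187 = -332800699292303798460898979/20222440255958181835140 - 27187 = -882588182531038888012850159/20222440255958181835140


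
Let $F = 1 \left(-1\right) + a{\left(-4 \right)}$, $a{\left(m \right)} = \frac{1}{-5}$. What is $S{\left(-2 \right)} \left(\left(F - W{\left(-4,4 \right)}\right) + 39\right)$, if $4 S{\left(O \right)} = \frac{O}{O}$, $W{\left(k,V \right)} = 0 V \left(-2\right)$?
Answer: $\frac{189}{20} \approx 9.45$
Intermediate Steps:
$a{\left(m \right)} = - \frac{1}{5}$
$W{\left(k,V \right)} = 0$ ($W{\left(k,V \right)} = 0 \left(-2\right) = 0$)
$F = - \frac{6}{5}$ ($F = 1 \left(-1\right) - \frac{1}{5} = -1 - \frac{1}{5} = - \frac{6}{5} \approx -1.2$)
$S{\left(O \right)} = \frac{1}{4}$ ($S{\left(O \right)} = \frac{O \frac{1}{O}}{4} = \frac{1}{4} \cdot 1 = \frac{1}{4}$)
$S{\left(-2 \right)} \left(\left(F - W{\left(-4,4 \right)}\right) + 39\right) = \frac{\left(- \frac{6}{5} - 0\right) + 39}{4} = \frac{\left(- \frac{6}{5} + 0\right) + 39}{4} = \frac{- \frac{6}{5} + 39}{4} = \frac{1}{4} \cdot \frac{189}{5} = \frac{189}{20}$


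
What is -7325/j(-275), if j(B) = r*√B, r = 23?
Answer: 1465*I*√11/253 ≈ 19.205*I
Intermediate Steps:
j(B) = 23*√B
-7325/j(-275) = -7325*(-I*√11/1265) = -(-1465)*I*√11/253 = 1465*I*√11/253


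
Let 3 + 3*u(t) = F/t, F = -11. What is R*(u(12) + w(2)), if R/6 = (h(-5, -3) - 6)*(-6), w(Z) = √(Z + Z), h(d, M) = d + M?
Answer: 350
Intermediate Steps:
h(d, M) = M + d
w(Z) = √2*√Z (w(Z) = √(2*Z) = √2*√Z)
u(t) = -1 - 11/(3*t) (u(t) = -1 + (-11/t)/3 = -1 - 11/(3*t))
R = 504 (R = 6*(((-3 - 5) - 6)*(-6)) = 6*((-8 - 6)*(-6)) = 6*(-14*(-6)) = 6*84 = 504)
R*(u(12) + w(2)) = 504*((-11/3 - 1*12)/12 + √2*√2) = 504*((-11/3 - 12)/12 + 2) = 504*((1/12)*(-47/3) + 2) = 504*(-47/36 + 2) = 504*(25/36) = 350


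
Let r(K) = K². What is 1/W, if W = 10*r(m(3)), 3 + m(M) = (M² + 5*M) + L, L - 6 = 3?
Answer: 1/9000 ≈ 0.00011111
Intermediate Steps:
L = 9 (L = 6 + 3 = 9)
m(M) = 6 + M² + 5*M (m(M) = -3 + ((M² + 5*M) + 9) = -3 + (9 + M² + 5*M) = 6 + M² + 5*M)
W = 9000 (W = 10*(6 + 3² + 5*3)² = 10*(6 + 9 + 15)² = 10*30² = 10*900 = 9000)
1/W = 1/9000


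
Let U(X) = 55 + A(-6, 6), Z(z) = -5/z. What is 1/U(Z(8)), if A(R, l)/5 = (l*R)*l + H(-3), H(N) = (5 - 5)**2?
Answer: -1/1025 ≈ -0.00097561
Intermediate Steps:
H(N) = 0 (H(N) = 0**2 = 0)
A(R, l) = 5*R*l**2 (A(R, l) = 5*((l*R)*l + 0) = 5*((R*l)*l + 0) = 5*(R*l**2 + 0) = 5*(R*l**2) = 5*R*l**2)
U(X) = -1025 (U(X) = 55 + 5*(-6)*6**2 = 55 + 5*(-6)*36 = 55 - 1080 = -1025)
1/U(Z(8)) = 1/(-1025) = -1/1025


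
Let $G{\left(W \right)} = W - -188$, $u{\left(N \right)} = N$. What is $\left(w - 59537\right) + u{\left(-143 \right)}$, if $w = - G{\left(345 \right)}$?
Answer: $-60213$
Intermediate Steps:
$G{\left(W \right)} = 188 + W$ ($G{\left(W \right)} = W + 188 = 188 + W$)
$w = -533$ ($w = - (188 + 345) = \left(-1\right) 533 = -533$)
$\left(w - 59537\right) + u{\left(-143 \right)} = \left(-533 - 59537\right) - 143 = -60070 - 143 = -60213$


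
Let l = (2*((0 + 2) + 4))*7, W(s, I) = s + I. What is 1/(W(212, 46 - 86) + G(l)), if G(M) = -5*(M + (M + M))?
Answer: -1/1088 ≈ -0.00091912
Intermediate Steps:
W(s, I) = I + s
l = 84 (l = (2*(2 + 4))*7 = (2*6)*7 = 12*7 = 84)
G(M) = -15*M (G(M) = -5*(M + 2*M) = -15*M)
1/(W(212, 46 - 86) + G(l)) = 1/(((46 - 86) + 212) - 15*84) = 1/((-40 + 212) - 1260) = 1/(172 - 1260) = 1/(-1088) = -1/1088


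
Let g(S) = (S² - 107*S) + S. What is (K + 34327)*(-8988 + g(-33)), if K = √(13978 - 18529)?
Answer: -151073127 - 4401*I*√4551 ≈ -1.5107e+8 - 2.969e+5*I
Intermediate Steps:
K = I*√4551 (K = √(-4551) = I*√4551 ≈ 67.461*I)
g(S) = S² - 106*S
(K + 34327)*(-8988 + g(-33)) = (I*√4551 + 34327)*(-8988 - 33*(-106 - 33)) = (34327 + I*√4551)*(-8988 - 33*(-139)) = (34327 + I*√4551)*(-8988 + 4587) = (34327 + I*√4551)*(-4401) = -151073127 - 4401*I*√4551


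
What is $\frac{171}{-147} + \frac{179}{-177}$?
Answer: $- \frac{18860}{8673} \approx -2.1746$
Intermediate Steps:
$\frac{171}{-147} + \frac{179}{-177} = 171 \left(- \frac{1}{147}\right) + 179 \left(- \frac{1}{177}\right) = - \frac{57}{49} - \frac{179}{177} = - \frac{18860}{8673}$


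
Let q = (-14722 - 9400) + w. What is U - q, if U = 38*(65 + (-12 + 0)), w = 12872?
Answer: 13264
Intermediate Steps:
U = 2014 (U = 38*(65 - 12) = 38*53 = 2014)
q = -11250 (q = (-14722 - 9400) + 12872 = -24122 + 12872 = -11250)
U - q = 2014 - 1*(-11250) = 2014 + 11250 = 13264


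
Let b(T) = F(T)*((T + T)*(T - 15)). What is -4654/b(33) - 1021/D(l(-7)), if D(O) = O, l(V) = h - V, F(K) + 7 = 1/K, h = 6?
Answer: -4196689/53820 ≈ -77.976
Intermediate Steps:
F(K) = -7 + 1/K
l(V) = 6 - V
b(T) = 2*T*(-15 + T)*(-7 + 1/T) (b(T) = (-7 + 1/T)*((T + T)*(T - 15)) = (-7 + 1/T)*((2*T)*(-15 + T)) = (-7 + 1/T)*(2*T*(-15 + T)) = 2*T*(-15 + T)*(-7 + 1/T))
-4654/b(33) - 1021/D(l(-7)) = -4654/(-30 - 14*33² + 212*33) - 1021/(6 - 1*(-7)) = -4654/(-30 - 14*1089 + 6996) - 1021/(6 + 7) = -4654/(-30 - 15246 + 6996) - 1021/13 = -4654/(-8280) - 1021*1/13 = -4654*(-1/8280) - 1021/13 = 2327/4140 - 1021/13 = -4196689/53820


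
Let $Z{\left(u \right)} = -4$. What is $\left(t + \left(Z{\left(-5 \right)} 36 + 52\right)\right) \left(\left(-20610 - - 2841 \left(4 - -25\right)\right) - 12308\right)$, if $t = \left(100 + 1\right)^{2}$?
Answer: $500102339$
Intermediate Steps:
$t = 10201$ ($t = 101^{2} = 10201$)
$\left(t + \left(Z{\left(-5 \right)} 36 + 52\right)\right) \left(\left(-20610 - - 2841 \left(4 - -25\right)\right) - 12308\right) = \left(10201 + \left(\left(-4\right) 36 + 52\right)\right) \left(\left(-20610 - - 2841 \left(4 - -25\right)\right) - 12308\right) = \left(10201 + \left(-144 + 52\right)\right) \left(\left(-20610 - - 2841 \left(4 + 25\right)\right) - 12308\right) = \left(10201 - 92\right) \left(\left(-20610 - \left(-2841\right) 29\right) - 12308\right) = 10109 \left(\left(-20610 - -82389\right) - 12308\right) = 10109 \left(\left(-20610 + 82389\right) - 12308\right) = 10109 \left(61779 - 12308\right) = 10109 \cdot 49471 = 500102339$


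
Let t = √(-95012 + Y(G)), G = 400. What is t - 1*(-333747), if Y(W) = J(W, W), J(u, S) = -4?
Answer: 333747 + 2*I*√23754 ≈ 3.3375e+5 + 308.25*I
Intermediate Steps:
Y(W) = -4
t = 2*I*√23754 (t = √(-95012 - 4) = √(-95016) = 2*I*√23754 ≈ 308.25*I)
t - 1*(-333747) = 2*I*√23754 - 1*(-333747) = 2*I*√23754 + 333747 = 333747 + 2*I*√23754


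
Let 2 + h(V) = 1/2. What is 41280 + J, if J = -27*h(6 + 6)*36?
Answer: 42738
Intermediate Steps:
h(V) = -3/2 (h(V) = -2 + 1/2 = -2 + ½ = -3/2)
J = 1458 (J = -27*(-3/2)*36 = (81/2)*36 = 1458)
41280 + J = 41280 + 1458 = 42738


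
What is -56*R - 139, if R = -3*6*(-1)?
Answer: -1147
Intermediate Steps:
R = 18 (R = -18*(-1) = 18)
-56*R - 139 = -56*18 - 139 = -1008 - 139 = -1147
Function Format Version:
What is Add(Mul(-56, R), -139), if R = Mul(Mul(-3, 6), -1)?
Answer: -1147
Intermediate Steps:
R = 18 (R = Mul(-18, -1) = 18)
Add(Mul(-56, R), -139) = Add(Mul(-56, 18), -139) = Add(-1008, -139) = -1147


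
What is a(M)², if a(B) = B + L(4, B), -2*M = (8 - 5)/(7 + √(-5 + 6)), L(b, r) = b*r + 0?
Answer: 225/256 ≈ 0.87891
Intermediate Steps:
L(b, r) = b*r
M = -3/16 (M = -(8 - 5)/(2*(7 + √(-5 + 6))) = -3/(2*(7 + √1)) = -3/(2*(7 + 1)) = -3/(2*8) = -½*3/8 = -3/16 ≈ -0.18750)
a(B) = 5*B (a(B) = B + 4*B = 5*B)
a(M)² = (5*(-3/16))² = (-15/16)² = 225/256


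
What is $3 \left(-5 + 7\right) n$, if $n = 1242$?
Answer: $7452$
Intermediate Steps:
$3 \left(-5 + 7\right) n = 3 \left(-5 + 7\right) 1242 = 3 \cdot 2 \cdot 1242 = 6 \cdot 1242 = 7452$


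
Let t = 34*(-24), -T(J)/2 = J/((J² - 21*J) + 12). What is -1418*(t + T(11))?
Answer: 56681714/49 ≈ 1.1568e+6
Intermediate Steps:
T(J) = -2*J/(12 + J² - 21*J) (T(J) = -2*J/((J² - 21*J) + 12) = -2*J/(12 + J² - 21*J))
t = -816
-1418*(t + T(11)) = -1418*(-816 - 2*11/(12 + 11² - 21*11)) = -1418*(-816 - 2*11/(12 + 121 - 231)) = -1418*(-816 - 2*11/(-98)) = -1418*(-816 - 2*11*(-1/98)) = -1418*(-816 + 11/49) = -1418*(-39973/49) = 56681714/49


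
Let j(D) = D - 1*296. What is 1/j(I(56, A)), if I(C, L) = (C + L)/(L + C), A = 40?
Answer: -1/295 ≈ -0.0033898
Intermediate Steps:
I(C, L) = 1 (I(C, L) = (C + L)/(C + L) = 1)
j(D) = -296 + D (j(D) = D - 296 = -296 + D)
1/j(I(56, A)) = 1/(-296 + 1) = 1/(-295) = -1/295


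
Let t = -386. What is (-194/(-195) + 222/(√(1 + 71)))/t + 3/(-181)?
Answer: -130462/6811935 - 37*√2/772 ≈ -0.086932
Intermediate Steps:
(-194/(-195) + 222/(√(1 + 71)))/t + 3/(-181) = (-194/(-195) + 222/(√(1 + 71)))/(-386) + 3/(-181) = (-194*(-1/195) + 222/(√72))*(-1/386) + 3*(-1/181) = (194/195 + 222/((6*√2)))*(-1/386) - 3/181 = (194/195 + 222*(√2/12))*(-1/386) - 3/181 = (194/195 + 37*√2/2)*(-1/386) - 3/181 = (-97/37635 - 37*√2/772) - 3/181 = -130462/6811935 - 37*√2/772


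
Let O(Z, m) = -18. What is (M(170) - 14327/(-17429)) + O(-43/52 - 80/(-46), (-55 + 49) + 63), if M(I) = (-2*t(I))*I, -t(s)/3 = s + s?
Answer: 6044077805/17429 ≈ 3.4678e+5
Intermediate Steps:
t(s) = -6*s (t(s) = -3*(s + s) = -6*s)
M(I) = 12*I² (M(I) = (-(-12)*I)*I = (12*I)*I = 12*I²)
(M(170) - 14327/(-17429)) + O(-43/52 - 80/(-46), (-55 + 49) + 63) = (12*170² - 14327/(-17429)) - 18 = (12*28900 - 14327*(-1/17429)) - 18 = (346800 + 14327/17429) - 18 = 6044391527/17429 - 18 = 6044077805/17429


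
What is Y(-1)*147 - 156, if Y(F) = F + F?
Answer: -450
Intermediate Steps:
Y(F) = 2*F
Y(-1)*147 - 156 = (2*(-1))*147 - 156 = -2*147 - 156 = -294 - 156 = -450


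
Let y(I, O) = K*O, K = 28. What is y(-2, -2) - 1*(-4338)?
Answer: 4282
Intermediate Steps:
y(I, O) = 28*O
y(-2, -2) - 1*(-4338) = 28*(-2) - 1*(-4338) = -56 + 4338 = 4282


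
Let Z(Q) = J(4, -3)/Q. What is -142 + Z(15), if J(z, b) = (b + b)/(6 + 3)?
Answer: -6392/45 ≈ -142.04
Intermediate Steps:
J(z, b) = 2*b/9 (J(z, b) = (2*b)/9 = (2*b)*(⅑) = 2*b/9)
Z(Q) = -2/(3*Q) (Z(Q) = ((2/9)*(-3))/Q = -2/(3*Q))
-142 + Z(15) = -142 - ⅔/15 = -142 - ⅔*1/15 = -142 - 2/45 = -6392/45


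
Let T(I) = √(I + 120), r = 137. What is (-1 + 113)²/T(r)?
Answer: 12544*√257/257 ≈ 782.47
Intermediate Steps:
T(I) = √(120 + I)
(-1 + 113)²/T(r) = (-1 + 113)²/(√(120 + 137)) = 112²/(√257) = 12544*(√257/257) = 12544*√257/257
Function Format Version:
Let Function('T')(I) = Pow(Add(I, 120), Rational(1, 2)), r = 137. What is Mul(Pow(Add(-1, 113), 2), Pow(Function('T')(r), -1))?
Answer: Mul(Rational(12544, 257), Pow(257, Rational(1, 2))) ≈ 782.47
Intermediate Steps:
Function('T')(I) = Pow(Add(120, I), Rational(1, 2))
Mul(Pow(Add(-1, 113), 2), Pow(Function('T')(r), -1)) = Mul(Pow(Add(-1, 113), 2), Pow(Pow(Add(120, 137), Rational(1, 2)), -1)) = Mul(Pow(112, 2), Pow(Pow(257, Rational(1, 2)), -1)) = Mul(12544, Mul(Rational(1, 257), Pow(257, Rational(1, 2)))) = Mul(Rational(12544, 257), Pow(257, Rational(1, 2)))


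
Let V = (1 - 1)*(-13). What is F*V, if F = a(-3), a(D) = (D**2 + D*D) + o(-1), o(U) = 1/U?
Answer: 0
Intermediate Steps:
V = 0 (V = 0*(-13) = 0)
a(D) = -1 + 2*D**2 (a(D) = (D**2 + D*D) + 1/(-1) = (D**2 + D**2) - 1 = 2*D**2 - 1 = -1 + 2*D**2)
F = 17 (F = -1 + 2*(-3)**2 = -1 + 2*9 = -1 + 18 = 17)
F*V = 17*0 = 0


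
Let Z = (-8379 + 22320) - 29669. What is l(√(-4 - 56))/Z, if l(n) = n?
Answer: -I*√15/7864 ≈ -0.0004925*I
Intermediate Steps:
Z = -15728 (Z = 13941 - 29669 = -15728)
l(√(-4 - 56))/Z = √(-4 - 56)/(-15728) = √(-60)*(-1/15728) = (2*I*√15)*(-1/15728) = -I*√15/7864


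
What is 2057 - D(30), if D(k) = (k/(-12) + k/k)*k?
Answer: 2102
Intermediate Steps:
D(k) = k*(1 - k/12) (D(k) = (k*(-1/12) + 1)*k = (-k/12 + 1)*k = (1 - k/12)*k = k*(1 - k/12))
2057 - D(30) = 2057 - 30*(12 - 1*30)/12 = 2057 - 30*(12 - 30)/12 = 2057 - 30*(-18)/12 = 2057 - 1*(-45) = 2057 + 45 = 2102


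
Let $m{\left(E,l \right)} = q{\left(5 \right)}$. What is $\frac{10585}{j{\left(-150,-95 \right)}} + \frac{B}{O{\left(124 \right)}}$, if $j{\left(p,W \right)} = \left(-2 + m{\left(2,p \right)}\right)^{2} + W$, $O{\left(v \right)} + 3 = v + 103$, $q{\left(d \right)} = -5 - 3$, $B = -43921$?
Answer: $\frac{430287}{224} \approx 1920.9$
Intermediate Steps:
$q{\left(d \right)} = -8$ ($q{\left(d \right)} = -5 - 3 = -8$)
$m{\left(E,l \right)} = -8$
$O{\left(v \right)} = 100 + v$ ($O{\left(v \right)} = -3 + \left(v + 103\right) = -3 + \left(103 + v\right) = 100 + v$)
$j{\left(p,W \right)} = 100 + W$ ($j{\left(p,W \right)} = \left(-2 - 8\right)^{2} + W = \left(-10\right)^{2} + W = 100 + W$)
$\frac{10585}{j{\left(-150,-95 \right)}} + \frac{B}{O{\left(124 \right)}} = \frac{10585}{100 - 95} - \frac{43921}{100 + 124} = \frac{10585}{5} - \frac{43921}{224} = 10585 \cdot \frac{1}{5} - \frac{43921}{224} = 2117 - \frac{43921}{224} = \frac{430287}{224}$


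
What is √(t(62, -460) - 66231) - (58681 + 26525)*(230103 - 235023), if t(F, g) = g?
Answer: 419213520 + I*√66691 ≈ 4.1921e+8 + 258.25*I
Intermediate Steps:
√(t(62, -460) - 66231) - (58681 + 26525)*(230103 - 235023) = √(-460 - 66231) - (58681 + 26525)*(230103 - 235023) = √(-66691) - 85206*(-4920) = I*√66691 - 1*(-419213520) = I*√66691 + 419213520 = 419213520 + I*√66691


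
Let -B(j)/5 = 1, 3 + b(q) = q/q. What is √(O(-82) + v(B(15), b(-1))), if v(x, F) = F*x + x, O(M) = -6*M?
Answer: √497 ≈ 22.293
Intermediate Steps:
b(q) = -2 (b(q) = -3 + q/q = -3 + 1 = -2)
B(j) = -5 (B(j) = -5*1 = -5)
v(x, F) = x + F*x
√(O(-82) + v(B(15), b(-1))) = √(-6*(-82) - 5*(1 - 2)) = √(492 - 5*(-1)) = √(492 + 5) = √497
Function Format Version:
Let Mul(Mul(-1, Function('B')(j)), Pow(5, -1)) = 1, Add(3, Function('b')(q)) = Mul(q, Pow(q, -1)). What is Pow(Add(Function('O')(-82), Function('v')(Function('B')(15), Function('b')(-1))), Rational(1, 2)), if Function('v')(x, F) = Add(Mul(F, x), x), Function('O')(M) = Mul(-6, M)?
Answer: Pow(497, Rational(1, 2)) ≈ 22.293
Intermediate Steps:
Function('b')(q) = -2 (Function('b')(q) = Add(-3, Mul(q, Pow(q, -1))) = Add(-3, 1) = -2)
Function('B')(j) = -5 (Function('B')(j) = Mul(-5, 1) = -5)
Function('v')(x, F) = Add(x, Mul(F, x))
Pow(Add(Function('O')(-82), Function('v')(Function('B')(15), Function('b')(-1))), Rational(1, 2)) = Pow(Add(Mul(-6, -82), Mul(-5, Add(1, -2))), Rational(1, 2)) = Pow(Add(492, Mul(-5, -1)), Rational(1, 2)) = Pow(Add(492, 5), Rational(1, 2)) = Pow(497, Rational(1, 2))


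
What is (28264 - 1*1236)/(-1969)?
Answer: -27028/1969 ≈ -13.727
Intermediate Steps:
(28264 - 1*1236)/(-1969) = (28264 - 1236)*(-1/1969) = 27028*(-1/1969) = -27028/1969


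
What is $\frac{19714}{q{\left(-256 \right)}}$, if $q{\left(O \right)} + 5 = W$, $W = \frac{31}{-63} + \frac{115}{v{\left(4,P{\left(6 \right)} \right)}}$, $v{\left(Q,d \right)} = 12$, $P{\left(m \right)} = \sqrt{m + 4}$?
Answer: $\frac{4967928}{1031} \approx 4818.6$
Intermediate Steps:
$P{\left(m \right)} = \sqrt{4 + m}$
$W = \frac{2291}{252}$ ($W = \frac{31}{-63} + \frac{115}{12} = 31 \left(- \frac{1}{63}\right) + 115 \cdot \frac{1}{12} = - \frac{31}{63} + \frac{115}{12} = \frac{2291}{252} \approx 9.0913$)
$q{\left(O \right)} = \frac{1031}{252}$ ($q{\left(O \right)} = -5 + \frac{2291}{252} = \frac{1031}{252}$)
$\frac{19714}{q{\left(-256 \right)}} = \frac{19714}{\frac{1031}{252}} = 19714 \cdot \frac{252}{1031} = \frac{4967928}{1031}$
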